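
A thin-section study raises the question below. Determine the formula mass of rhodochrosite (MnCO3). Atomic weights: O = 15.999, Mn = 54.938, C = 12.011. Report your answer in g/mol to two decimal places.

Mn: 1 × 54.938 = 54.9380
C: 1 × 12.011 = 12.0110
O: 3 × 15.999 = 47.9970
Summing the contributions gives the formula mass.

114.95 g/mol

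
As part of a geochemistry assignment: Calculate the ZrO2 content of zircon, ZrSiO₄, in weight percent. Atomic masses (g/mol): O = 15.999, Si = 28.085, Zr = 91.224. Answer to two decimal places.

67.22 wt%

Molar mass of ZrSiO₄ = 1·91.224 + 1·28.085 + 4·15.999 = 183.305 g/mol.
Each formula unit contains 1 Zr, equivalent to 1/1 = 1.0000 mol ZrO2.
M(ZrO2) = 1×91.224 + 2×15.999 = 123.222 g/mol.
Mass of ZrO2 per formula unit = 1.0000 × 123.222 = 123.222 g.
ZrO2 wt% = 123.222 / 183.305 × 100 = 67.22%.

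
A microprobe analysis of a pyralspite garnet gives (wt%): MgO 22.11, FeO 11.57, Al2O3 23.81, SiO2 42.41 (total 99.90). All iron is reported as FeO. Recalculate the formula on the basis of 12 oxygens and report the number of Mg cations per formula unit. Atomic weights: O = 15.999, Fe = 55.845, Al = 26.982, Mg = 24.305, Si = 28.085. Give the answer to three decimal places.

22.11 wt% MgO ÷ 40.304 g/mol = 0.54858 mol, giving 0.54858 Mg and 0.54858 O.
11.57 wt% FeO ÷ 71.844 g/mol = 0.16104 mol, giving 0.16104 Fe and 0.16104 O.
23.81 wt% Al2O3 ÷ 101.961 g/mol = 0.23352 mol, giving 0.46704 Al and 0.70056 O.
42.41 wt% SiO2 ÷ 60.083 g/mol = 0.70586 mol, giving 0.70586 Si and 1.41172 O.
Oxygen sums to 2.82190; scaling by 12/2.82190 = 4.25245 puts the formula on 12 O.
Mg: 0.54858 × 4.25245 = 2.333 atoms per formula unit.

2.333 Mg apfu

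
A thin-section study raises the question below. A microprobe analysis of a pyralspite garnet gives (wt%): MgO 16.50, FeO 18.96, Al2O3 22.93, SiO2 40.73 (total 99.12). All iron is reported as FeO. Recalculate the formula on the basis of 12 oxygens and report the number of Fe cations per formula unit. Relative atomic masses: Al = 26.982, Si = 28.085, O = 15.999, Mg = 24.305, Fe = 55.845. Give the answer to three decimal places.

MgO: 16.50/40.304 = 0.40939 mol → 0.40939 mol Mg, 0.40939 mol O.
FeO: 18.96/71.844 = 0.26391 mol → 0.26391 mol Fe, 0.26391 mol O.
Al2O3: 22.93/101.961 = 0.22489 mol → 0.44978 mol Al, 0.67467 mol O.
SiO2: 40.73/60.083 = 0.67790 mol → 0.67790 mol Si, 1.35580 mol O.
Total oxygen = 2.70377 mol. Normalization factor = 12/2.70377 = 4.43825.
Fe per 12 O = 0.26391 × 4.43825 = 1.171.

1.171 Fe apfu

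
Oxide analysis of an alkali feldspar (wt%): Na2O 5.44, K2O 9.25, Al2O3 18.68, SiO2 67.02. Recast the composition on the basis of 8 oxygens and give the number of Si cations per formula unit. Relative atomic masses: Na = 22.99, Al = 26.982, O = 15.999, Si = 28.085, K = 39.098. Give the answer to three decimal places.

3.008 Si apfu

Na2O: 5.44/61.979 = 0.08777 mol → 0.17554 mol Na, 0.08777 mol O.
K2O: 9.25/94.195 = 0.09820 mol → 0.19640 mol K, 0.09820 mol O.
Al2O3: 18.68/101.961 = 0.18321 mol → 0.36642 mol Al, 0.54963 mol O.
SiO2: 67.02/60.083 = 1.11546 mol → 1.11546 mol Si, 2.23092 mol O.
Total oxygen = 2.96652 mol. Normalization factor = 8/2.96652 = 2.69676.
Si per 8 O = 1.11546 × 2.69676 = 3.008.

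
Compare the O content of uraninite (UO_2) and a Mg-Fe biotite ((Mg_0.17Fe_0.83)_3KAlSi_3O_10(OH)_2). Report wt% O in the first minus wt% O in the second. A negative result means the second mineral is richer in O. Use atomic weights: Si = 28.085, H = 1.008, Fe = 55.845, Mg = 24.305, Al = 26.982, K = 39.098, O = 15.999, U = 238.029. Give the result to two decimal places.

M(UO_2) = 270.027 g/mol, so wt% O = 31.998/270.027 × 100 = 11.85%.
M((Mg_0.17Fe_0.83)_3KAlSi_3O_10(OH)_2) = 495.789 g/mol, so wt% O = 191.988/495.789 × 100 = 38.72%.
11.85 − 38.72 = -26.87 pp.

-26.87 percentage points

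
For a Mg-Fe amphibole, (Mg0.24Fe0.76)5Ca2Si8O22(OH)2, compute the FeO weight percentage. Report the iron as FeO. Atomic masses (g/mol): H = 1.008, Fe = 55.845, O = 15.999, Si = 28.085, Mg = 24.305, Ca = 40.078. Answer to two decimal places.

Molar mass of (Mg0.24Fe0.76)5Ca2Si8O22(OH)2 = 1.20×24.305 + 3.80×55.845 + 2×40.078 + 8×28.085 + 24×15.999 + 2×1.008 = 932.205 g/mol.
Each formula unit contains 3.80 Fe, equivalent to 3.80/1 = 3.8000 mol FeO.
M(FeO) = 1×55.845 + 1×15.999 = 71.844 g/mol.
Mass of FeO per formula unit = 3.8000 × 71.844 = 273.007 g.
FeO wt% = 273.007 / 932.205 × 100 = 29.29%.

29.29 wt%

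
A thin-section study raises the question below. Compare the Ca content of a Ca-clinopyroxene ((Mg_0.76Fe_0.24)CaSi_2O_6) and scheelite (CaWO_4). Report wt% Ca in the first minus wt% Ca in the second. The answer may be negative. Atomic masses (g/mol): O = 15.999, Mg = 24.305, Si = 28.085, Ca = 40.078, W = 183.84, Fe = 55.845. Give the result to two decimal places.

3.96 percentage points

Ca in (Mg_0.76Fe_0.24)CaSi_2O_6: molar mass 224.117 g/mol; 1×40.078 = 40.078 g → 17.88 wt%.
Ca in CaWO_4: molar mass 287.914 g/mol; 1×40.078 = 40.078 g → 13.92 wt%.
Difference = 17.88 − 13.92 = 3.96 percentage points.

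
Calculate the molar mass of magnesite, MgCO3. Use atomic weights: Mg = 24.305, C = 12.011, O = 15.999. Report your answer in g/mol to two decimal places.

84.31 g/mol

Mg: 1 × 24.305 = 24.3050
C: 1 × 12.011 = 12.0110
O: 3 × 15.999 = 47.9970
Summing the contributions gives the formula mass.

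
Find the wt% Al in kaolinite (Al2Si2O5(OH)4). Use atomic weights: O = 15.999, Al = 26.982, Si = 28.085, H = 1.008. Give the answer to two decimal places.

20.90 wt%

Molar mass of Al2Si2O5(OH)4: 2*26.982 + 2*28.085 + 9*15.999 + 4*1.008 = 258.157 g/mol.
Mass of Al per formula unit: 2 × 26.982 = 53.964 g.
Weight fraction Al = 53.964 / 258.157 = 0.2090.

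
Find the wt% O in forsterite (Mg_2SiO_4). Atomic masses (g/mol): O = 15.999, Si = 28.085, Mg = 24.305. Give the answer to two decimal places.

45.49 mass %

Molar mass of Mg_2SiO_4: 2×24.305 + 1×28.085 + 4×15.999 = 140.691 g/mol.
Mass of O per formula unit: 4 × 15.999 = 63.996 g.
Weight fraction O = 63.996 / 140.691 = 0.4549.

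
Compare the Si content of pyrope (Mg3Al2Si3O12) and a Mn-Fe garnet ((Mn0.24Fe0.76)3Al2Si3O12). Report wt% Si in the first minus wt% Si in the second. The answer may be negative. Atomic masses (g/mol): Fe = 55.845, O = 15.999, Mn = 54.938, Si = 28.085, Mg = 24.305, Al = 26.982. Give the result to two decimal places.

M(Mg3Al2Si3O12) = 403.122 g/mol, so wt% Si = 84.255/403.122 × 100 = 20.90%.
M((Mn0.24Fe0.76)3Al2Si3O12) = 497.089 g/mol, so wt% Si = 84.255/497.089 × 100 = 16.95%.
20.90 − 16.95 = 3.95 pp.

3.95 percentage points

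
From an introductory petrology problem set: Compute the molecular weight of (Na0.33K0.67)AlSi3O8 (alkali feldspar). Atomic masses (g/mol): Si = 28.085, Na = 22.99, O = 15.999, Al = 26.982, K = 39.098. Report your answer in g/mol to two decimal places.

273.01 g/mol

The formula mass is the sum 0.33*22.99 + 0.67*39.098 + 1*26.982 + 3*28.085 + 8*15.999.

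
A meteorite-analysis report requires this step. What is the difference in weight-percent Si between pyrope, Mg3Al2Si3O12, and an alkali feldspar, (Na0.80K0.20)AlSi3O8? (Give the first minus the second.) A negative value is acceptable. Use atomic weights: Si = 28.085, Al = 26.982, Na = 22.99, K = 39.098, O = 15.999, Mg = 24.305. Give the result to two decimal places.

-10.84 percentage points

M(Mg3Al2Si3O12) = 403.122 g/mol, so wt% Si = 84.255/403.122 × 100 = 20.90%.
M((Na0.80K0.20)AlSi3O8) = 265.441 g/mol, so wt% Si = 84.255/265.441 × 100 = 31.74%.
20.90 − 31.74 = -10.84 pp.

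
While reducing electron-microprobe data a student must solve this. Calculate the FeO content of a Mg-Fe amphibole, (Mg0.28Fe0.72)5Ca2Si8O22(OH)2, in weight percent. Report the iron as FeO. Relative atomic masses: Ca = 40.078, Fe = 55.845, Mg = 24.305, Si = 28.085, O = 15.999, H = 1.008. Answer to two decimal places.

M((Mg0.28Fe0.72)5Ca2Si8O22(OH)2) = 925.897 g/mol; M(FeO) = 71.844 g/mol.
Moles FeO per formula unit = 3.60 Fe ÷ 1 = 3.6000.
FeO fraction = (3.6000 × 71.844) / 925.897 = 258.638/925.897 = 0.2793.

27.93 wt%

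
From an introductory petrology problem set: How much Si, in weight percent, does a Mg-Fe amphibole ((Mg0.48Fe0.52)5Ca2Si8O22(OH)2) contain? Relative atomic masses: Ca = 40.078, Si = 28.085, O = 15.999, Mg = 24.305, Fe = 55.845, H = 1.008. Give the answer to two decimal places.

Molar mass of (Mg0.48Fe0.52)5Ca2Si8O22(OH)2: 2.40·24.305 + 2.60·55.845 + 2·40.078 + 8·28.085 + 24·15.999 + 2·1.008 = 894.357 g/mol.
Mass of Si per formula unit: 8 × 28.085 = 224.680 g.
Weight fraction Si = 224.680 / 894.357 = 0.2512.

25.12 weight percent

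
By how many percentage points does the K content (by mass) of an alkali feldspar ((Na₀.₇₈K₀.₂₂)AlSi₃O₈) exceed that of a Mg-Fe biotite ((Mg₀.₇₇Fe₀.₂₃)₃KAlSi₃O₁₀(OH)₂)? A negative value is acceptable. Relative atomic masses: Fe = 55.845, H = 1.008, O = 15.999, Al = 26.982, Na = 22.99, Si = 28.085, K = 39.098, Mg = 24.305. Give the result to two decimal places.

K in (Na₀.₇₈K₀.₂₂)AlSi₃O₈: molar mass 265.763 g/mol; 0.22×39.098 = 8.602 g → 3.24 wt%.
K in (Mg₀.₇₇Fe₀.₂₃)₃KAlSi₃O₁₀(OH)₂: molar mass 439.017 g/mol; 1×39.098 = 39.098 g → 8.91 wt%.
Difference = 3.24 − 8.91 = -5.67 percentage points.

-5.67 percentage points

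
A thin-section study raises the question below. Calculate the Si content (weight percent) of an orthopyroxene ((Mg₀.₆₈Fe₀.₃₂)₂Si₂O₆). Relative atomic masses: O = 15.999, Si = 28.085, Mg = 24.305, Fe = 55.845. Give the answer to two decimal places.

M((Mg₀.₆₈Fe₀.₃₂)₂Si₂O₆) = 220.960 g/mol.
Si contributes 2 × 28.085 = 56.170 g per mole.
56.170/220.960 = 0.2542 → 25.42%.

25.42 weight percent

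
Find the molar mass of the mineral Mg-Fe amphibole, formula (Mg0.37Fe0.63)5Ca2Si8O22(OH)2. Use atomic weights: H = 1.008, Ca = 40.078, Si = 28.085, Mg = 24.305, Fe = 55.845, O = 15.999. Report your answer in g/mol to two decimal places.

911.70 g/mol

The formula mass is the sum 1.85×24.305 + 3.15×55.845 + 2×40.078 + 8×28.085 + 24×15.999 + 2×1.008.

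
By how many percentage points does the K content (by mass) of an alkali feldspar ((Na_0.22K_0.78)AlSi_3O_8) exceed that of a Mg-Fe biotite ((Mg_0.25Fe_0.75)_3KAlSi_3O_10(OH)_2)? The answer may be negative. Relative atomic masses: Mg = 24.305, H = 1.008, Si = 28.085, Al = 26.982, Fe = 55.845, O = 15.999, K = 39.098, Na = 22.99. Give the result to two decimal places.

3.09 percentage points

M((Na_0.22K_0.78)AlSi_3O_8) = 274.783 g/mol, so wt% K = 30.496/274.783 × 100 = 11.10%.
M((Mg_0.25Fe_0.75)_3KAlSi_3O_10(OH)_2) = 488.219 g/mol, so wt% K = 39.098/488.219 × 100 = 8.01%.
11.10 − 8.01 = 3.09 pp.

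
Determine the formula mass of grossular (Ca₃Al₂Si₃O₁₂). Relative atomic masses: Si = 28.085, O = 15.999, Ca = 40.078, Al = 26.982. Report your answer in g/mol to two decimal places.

450.44 g/mol

Ca: 3 × 40.078 = 120.2340
Al: 2 × 26.982 = 53.9640
Si: 3 × 28.085 = 84.2550
O: 12 × 15.999 = 191.9880
Summing the contributions gives the formula mass.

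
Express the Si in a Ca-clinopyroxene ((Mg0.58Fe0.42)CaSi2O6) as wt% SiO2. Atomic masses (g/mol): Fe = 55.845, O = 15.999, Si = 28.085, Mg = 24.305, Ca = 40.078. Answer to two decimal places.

M((Mg0.58Fe0.42)CaSi2O6) = 229.794 g/mol; M(SiO2) = 60.083 g/mol.
Moles SiO2 per formula unit = 2 Si ÷ 1 = 2.0000.
SiO2 fraction = (2.0000 × 60.083) / 229.794 = 120.166/229.794 = 0.5229.

52.29 wt%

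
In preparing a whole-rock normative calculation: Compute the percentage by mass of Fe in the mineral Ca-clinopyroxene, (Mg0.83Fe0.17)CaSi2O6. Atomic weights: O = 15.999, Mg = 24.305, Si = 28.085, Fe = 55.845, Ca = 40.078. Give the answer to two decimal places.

4.28 weight percent

Molar mass of (Mg0.83Fe0.17)CaSi2O6: 0.83*24.305 + 0.17*55.845 + 1*40.078 + 2*28.085 + 6*15.999 = 221.909 g/mol.
Mass of Fe per formula unit: 0.17 × 55.845 = 9.494 g.
Weight fraction Fe = 9.494 / 221.909 = 0.0428.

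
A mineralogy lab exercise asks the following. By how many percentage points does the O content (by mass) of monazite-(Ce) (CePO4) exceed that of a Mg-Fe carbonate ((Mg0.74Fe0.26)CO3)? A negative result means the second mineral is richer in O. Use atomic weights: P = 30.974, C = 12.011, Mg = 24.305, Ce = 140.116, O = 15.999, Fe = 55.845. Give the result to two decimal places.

-24.66 percentage points

First mineral: 63.996 g O in 235.086 g formula = 27.22 wt% O.
Second mineral: 47.997 g O in 92.513 g formula = 51.88 wt% O.
27.22% − 51.88% gives a difference of -24.66 percentage points.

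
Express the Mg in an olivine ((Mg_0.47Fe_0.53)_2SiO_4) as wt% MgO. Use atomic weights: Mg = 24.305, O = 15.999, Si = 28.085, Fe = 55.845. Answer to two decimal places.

21.76 wt%

Formula mass = 174.123 g/mol.
0.94 Mg → 0.9400 mol MgO per formula unit; M(MgO) = 40.304, so MgO mass = 37.886 g.
37.886/174.123 × 100 = 21.76 wt%.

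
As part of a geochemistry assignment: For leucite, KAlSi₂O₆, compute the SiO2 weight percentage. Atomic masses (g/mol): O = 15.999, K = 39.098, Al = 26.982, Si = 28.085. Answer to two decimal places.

55.06 wt%

Formula mass = 218.244 g/mol.
2 Si → 2.0000 mol SiO2 per formula unit; M(SiO2) = 60.083, so SiO2 mass = 120.166 g.
120.166/218.244 × 100 = 55.06 wt%.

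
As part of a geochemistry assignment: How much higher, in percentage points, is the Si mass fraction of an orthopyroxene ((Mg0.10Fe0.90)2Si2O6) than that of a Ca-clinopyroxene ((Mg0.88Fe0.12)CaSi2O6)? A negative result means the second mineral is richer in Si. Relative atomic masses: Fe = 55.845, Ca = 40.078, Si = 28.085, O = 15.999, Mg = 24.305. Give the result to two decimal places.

-3.68 percentage points

Si in (Mg0.10Fe0.90)2Si2O6: molar mass 257.546 g/mol; 2×28.085 = 56.170 g → 21.81 wt%.
Si in (Mg0.88Fe0.12)CaSi2O6: molar mass 220.332 g/mol; 2×28.085 = 56.170 g → 25.49 wt%.
Difference = 21.81 − 25.49 = -3.68 percentage points.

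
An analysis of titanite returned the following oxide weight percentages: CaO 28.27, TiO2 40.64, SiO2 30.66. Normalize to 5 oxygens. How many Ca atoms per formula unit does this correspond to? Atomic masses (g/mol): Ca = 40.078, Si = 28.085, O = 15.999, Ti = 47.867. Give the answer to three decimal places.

CaO (M=56.077): mol = 0.50413; Ca = 0.50413, O = 0.50413.
TiO2 (M=79.865): mol = 0.50886; Ti = 0.50886, O = 1.01772.
SiO2 (M=60.083): mol = 0.51029; Si = 0.51029, O = 1.02058.
ΣO = 2.54243; factor = 5/ΣO = 1.96662.
Ca apfu = 0.50413 × 1.96662 = 0.991.

0.991 Ca apfu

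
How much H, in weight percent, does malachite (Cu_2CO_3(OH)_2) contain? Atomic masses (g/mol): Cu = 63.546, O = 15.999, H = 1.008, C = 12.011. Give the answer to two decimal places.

Molar mass of Cu_2CO_3(OH)_2: 2·63.546 + 1·12.011 + 5·15.999 + 2·1.008 = 221.114 g/mol.
Mass of H per formula unit: 2 × 1.008 = 2.016 g.
Weight fraction H = 2.016 / 221.114 = 0.0091.

0.91 weight percent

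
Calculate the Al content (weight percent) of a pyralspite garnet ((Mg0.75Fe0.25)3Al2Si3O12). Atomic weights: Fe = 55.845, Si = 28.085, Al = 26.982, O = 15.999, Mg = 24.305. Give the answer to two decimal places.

Formula mass = 2.25×24.305 + 0.75×55.845 + 2×26.982 + 3×28.085 + 12×15.999 = 426.777 g/mol, of which 53.964 g is Al.
So Al makes up 53.964/426.777 = 0.1264 of the mass, i.e. 12.64%.

12.64 weight percent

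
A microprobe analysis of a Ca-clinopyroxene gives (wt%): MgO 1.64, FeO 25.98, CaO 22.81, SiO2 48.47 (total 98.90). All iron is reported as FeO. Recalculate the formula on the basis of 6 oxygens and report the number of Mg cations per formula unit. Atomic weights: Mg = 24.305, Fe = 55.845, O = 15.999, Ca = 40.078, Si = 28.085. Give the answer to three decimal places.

0.101 Mg apfu

1.64 wt% MgO ÷ 40.304 g/mol = 0.04069 mol, giving 0.04069 Mg and 0.04069 O.
25.98 wt% FeO ÷ 71.844 g/mol = 0.36162 mol, giving 0.36162 Fe and 0.36162 O.
22.81 wt% CaO ÷ 56.077 g/mol = 0.40676 mol, giving 0.40676 Ca and 0.40676 O.
48.47 wt% SiO2 ÷ 60.083 g/mol = 0.80672 mol, giving 0.80672 Si and 1.61344 O.
Oxygen sums to 2.42251; scaling by 6/2.42251 = 2.47677 puts the formula on 6 O.
Mg: 0.04069 × 2.47677 = 0.101 atoms per formula unit.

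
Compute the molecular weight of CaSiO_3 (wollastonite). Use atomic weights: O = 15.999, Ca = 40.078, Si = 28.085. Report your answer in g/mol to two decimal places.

116.16 g/mol

M = 1*40.078 + 1*28.085 + 3*15.999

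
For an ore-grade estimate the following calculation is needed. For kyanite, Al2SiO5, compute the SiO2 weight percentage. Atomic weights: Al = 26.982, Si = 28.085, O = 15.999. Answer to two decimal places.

37.08 wt%

Formula mass = 162.044 g/mol.
1 Si → 1.0000 mol SiO2 per formula unit; M(SiO2) = 60.083, so SiO2 mass = 60.083 g.
60.083/162.044 × 100 = 37.08 wt%.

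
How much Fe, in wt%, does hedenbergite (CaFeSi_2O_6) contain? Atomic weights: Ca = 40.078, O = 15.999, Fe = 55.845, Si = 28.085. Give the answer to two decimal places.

22.51 wt%

Molar mass of CaFeSi_2O_6: 1·40.078 + 1·55.845 + 2·28.085 + 6·15.999 = 248.087 g/mol.
Mass of Fe per formula unit: 1 × 55.845 = 55.845 g.
Weight fraction Fe = 55.845 / 248.087 = 0.2251.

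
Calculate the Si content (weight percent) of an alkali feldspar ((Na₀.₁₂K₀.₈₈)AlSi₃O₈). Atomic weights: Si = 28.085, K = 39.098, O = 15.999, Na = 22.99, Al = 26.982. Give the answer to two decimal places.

30.48 weight percent

M((Na₀.₁₂K₀.₈₈)AlSi₃O₈) = 276.394 g/mol.
Si contributes 3 × 28.085 = 84.255 g per mole.
84.255/276.394 = 0.3048 → 30.48%.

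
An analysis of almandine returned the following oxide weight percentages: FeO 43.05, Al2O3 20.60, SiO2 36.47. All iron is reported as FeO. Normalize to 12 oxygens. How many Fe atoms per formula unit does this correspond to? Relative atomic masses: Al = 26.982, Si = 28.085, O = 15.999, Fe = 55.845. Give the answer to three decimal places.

FeO: 43.05/71.844 = 0.59921 mol → 0.59921 mol Fe, 0.59921 mol O.
Al2O3: 20.60/101.961 = 0.20204 mol → 0.40408 mol Al, 0.60612 mol O.
SiO2: 36.47/60.083 = 0.60699 mol → 0.60699 mol Si, 1.21398 mol O.
Total oxygen = 2.41931 mol. Normalization factor = 12/2.41931 = 4.96009.
Fe per 12 O = 0.59921 × 4.96009 = 2.972.

2.972 Fe apfu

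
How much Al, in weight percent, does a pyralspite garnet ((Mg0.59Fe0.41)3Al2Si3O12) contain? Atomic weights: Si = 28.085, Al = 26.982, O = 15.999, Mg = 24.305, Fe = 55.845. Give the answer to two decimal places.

12.21 weight percent

M((Mg0.59Fe0.41)3Al2Si3O12) = 441.916 g/mol.
Al contributes 2 × 26.982 = 53.964 g per mole.
53.964/441.916 = 0.1221 → 12.21%.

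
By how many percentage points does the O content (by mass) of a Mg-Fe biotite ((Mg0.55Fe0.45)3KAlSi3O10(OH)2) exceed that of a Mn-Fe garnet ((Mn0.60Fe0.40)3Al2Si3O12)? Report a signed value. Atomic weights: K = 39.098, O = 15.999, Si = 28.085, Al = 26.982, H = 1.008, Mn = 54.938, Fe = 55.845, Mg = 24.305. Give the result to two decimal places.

3.05 percentage points

First mineral: 191.988 g O in 459.833 g formula = 41.75 wt% O.
Second mineral: 191.988 g O in 496.109 g formula = 38.70 wt% O.
41.75% − 38.70% gives a difference of 3.05 percentage points.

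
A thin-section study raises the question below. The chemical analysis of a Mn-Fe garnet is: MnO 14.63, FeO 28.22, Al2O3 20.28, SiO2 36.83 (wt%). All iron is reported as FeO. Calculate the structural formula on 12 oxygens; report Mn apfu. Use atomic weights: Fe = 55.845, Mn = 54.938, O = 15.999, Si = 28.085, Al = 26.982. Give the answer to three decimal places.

MnO: 14.63/70.937 = 0.20624 mol → 0.20624 mol Mn, 0.20624 mol O.
FeO: 28.22/71.844 = 0.39280 mol → 0.39280 mol Fe, 0.39280 mol O.
Al2O3: 20.28/101.961 = 0.19890 mol → 0.39780 mol Al, 0.59670 mol O.
SiO2: 36.83/60.083 = 0.61299 mol → 0.61299 mol Si, 1.22598 mol O.
Total oxygen = 2.42172 mol. Normalization factor = 12/2.42172 = 4.95516.
Mn per 12 O = 0.20624 × 4.95516 = 1.022.

1.022 Mn apfu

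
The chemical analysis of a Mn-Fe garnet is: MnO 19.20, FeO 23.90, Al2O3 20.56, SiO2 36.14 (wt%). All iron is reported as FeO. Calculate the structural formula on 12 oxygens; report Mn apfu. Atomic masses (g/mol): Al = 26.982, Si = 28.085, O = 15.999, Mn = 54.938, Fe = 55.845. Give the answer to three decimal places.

MnO (M=70.937): mol = 0.27066; Mn = 0.27066, O = 0.27066.
FeO (M=71.844): mol = 0.33267; Fe = 0.33267, O = 0.33267.
Al2O3 (M=101.961): mol = 0.20165; Al = 0.40330, O = 0.60495.
SiO2 (M=60.083): mol = 0.60150; Si = 0.60150, O = 1.20300.
ΣO = 2.41128; factor = 12/ΣO = 4.97661.
Mn apfu = 0.27066 × 4.97661 = 1.347.

1.347 Mn apfu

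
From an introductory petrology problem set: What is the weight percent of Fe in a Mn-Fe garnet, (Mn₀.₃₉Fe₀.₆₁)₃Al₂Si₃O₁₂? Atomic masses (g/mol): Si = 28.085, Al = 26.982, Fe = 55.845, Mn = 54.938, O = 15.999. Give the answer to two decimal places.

Molar mass of (Mn₀.₃₉Fe₀.₆₁)₃Al₂Si₃O₁₂: 1.17·54.938 + 1.83·55.845 + 2·26.982 + 3·28.085 + 12·15.999 = 496.681 g/mol.
Mass of Fe per formula unit: 1.83 × 55.845 = 102.196 g.
Weight fraction Fe = 102.196 / 496.681 = 0.2058.

20.58 wt%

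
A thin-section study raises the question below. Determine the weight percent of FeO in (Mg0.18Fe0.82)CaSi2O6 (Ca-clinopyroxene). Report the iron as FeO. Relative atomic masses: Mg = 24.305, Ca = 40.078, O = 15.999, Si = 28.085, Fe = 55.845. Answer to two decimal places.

24.30 wt%

Formula mass = 242.410 g/mol.
0.82 Fe → 0.8200 mol FeO per formula unit; M(FeO) = 71.844, so FeO mass = 58.912 g.
58.912/242.410 × 100 = 24.30 wt%.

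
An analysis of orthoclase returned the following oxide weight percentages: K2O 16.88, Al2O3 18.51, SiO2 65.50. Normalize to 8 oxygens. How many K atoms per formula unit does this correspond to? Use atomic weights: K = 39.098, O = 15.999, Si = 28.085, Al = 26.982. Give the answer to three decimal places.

0.987 K apfu

K2O (M=94.195): mol = 0.17920; K = 0.35840, O = 0.17920.
Al2O3 (M=101.961): mol = 0.18154; Al = 0.36308, O = 0.54462.
SiO2 (M=60.083): mol = 1.09016; Si = 1.09016, O = 2.18032.
ΣO = 2.90414; factor = 8/ΣO = 2.75469.
K apfu = 0.35840 × 2.75469 = 0.987.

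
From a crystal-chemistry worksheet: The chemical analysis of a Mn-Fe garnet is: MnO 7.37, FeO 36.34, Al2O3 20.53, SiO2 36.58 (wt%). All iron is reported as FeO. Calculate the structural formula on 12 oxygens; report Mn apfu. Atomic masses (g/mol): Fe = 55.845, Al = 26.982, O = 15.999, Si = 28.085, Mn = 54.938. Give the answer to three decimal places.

0.513 Mn apfu

MnO: 7.37/70.937 = 0.10390 mol → 0.10390 mol Mn, 0.10390 mol O.
FeO: 36.34/71.844 = 0.50582 mol → 0.50582 mol Fe, 0.50582 mol O.
Al2O3: 20.53/101.961 = 0.20135 mol → 0.40270 mol Al, 0.60405 mol O.
SiO2: 36.58/60.083 = 0.60882 mol → 0.60882 mol Si, 1.21764 mol O.
Total oxygen = 2.43141 mol. Normalization factor = 12/2.43141 = 4.93541.
Mn per 12 O = 0.10390 × 4.93541 = 0.513.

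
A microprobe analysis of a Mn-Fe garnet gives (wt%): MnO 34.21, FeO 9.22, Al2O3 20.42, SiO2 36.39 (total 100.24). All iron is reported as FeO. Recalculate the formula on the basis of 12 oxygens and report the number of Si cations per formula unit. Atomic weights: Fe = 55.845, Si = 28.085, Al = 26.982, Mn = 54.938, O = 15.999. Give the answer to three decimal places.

3.000 Si apfu

34.21 wt% MnO ÷ 70.937 g/mol = 0.48226 mol, giving 0.48226 Mn and 0.48226 O.
9.22 wt% FeO ÷ 71.844 g/mol = 0.12833 mol, giving 0.12833 Fe and 0.12833 O.
20.42 wt% Al2O3 ÷ 101.961 g/mol = 0.20027 mol, giving 0.40054 Al and 0.60081 O.
36.39 wt% SiO2 ÷ 60.083 g/mol = 0.60566 mol, giving 0.60566 Si and 1.21132 O.
Oxygen sums to 2.42272; scaling by 12/2.42272 = 4.95311 puts the formula on 12 O.
Si: 0.60566 × 4.95311 = 3.000 atoms per formula unit.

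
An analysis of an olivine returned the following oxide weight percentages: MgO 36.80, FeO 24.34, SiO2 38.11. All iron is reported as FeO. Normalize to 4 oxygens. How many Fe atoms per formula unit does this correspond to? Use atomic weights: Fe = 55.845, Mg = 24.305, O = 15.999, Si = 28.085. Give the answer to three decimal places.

0.538 Fe apfu

MgO (M=40.304): mol = 0.91306; Mg = 0.91306, O = 0.91306.
FeO (M=71.844): mol = 0.33879; Fe = 0.33879, O = 0.33879.
SiO2 (M=60.083): mol = 0.63429; Si = 0.63429, O = 1.26858.
ΣO = 2.52043; factor = 4/ΣO = 1.58703.
Fe apfu = 0.33879 × 1.58703 = 0.538.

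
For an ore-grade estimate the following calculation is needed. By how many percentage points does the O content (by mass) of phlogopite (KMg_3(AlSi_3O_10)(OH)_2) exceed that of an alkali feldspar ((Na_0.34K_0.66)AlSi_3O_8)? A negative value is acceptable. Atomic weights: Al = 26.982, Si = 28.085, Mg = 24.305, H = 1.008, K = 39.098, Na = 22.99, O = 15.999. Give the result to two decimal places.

First mineral: 191.988 g O in 417.254 g formula = 46.01 wt% O.
Second mineral: 127.992 g O in 272.850 g formula = 46.91 wt% O.
46.01% − 46.91% gives a difference of -0.90 percentage points.

-0.90 percentage points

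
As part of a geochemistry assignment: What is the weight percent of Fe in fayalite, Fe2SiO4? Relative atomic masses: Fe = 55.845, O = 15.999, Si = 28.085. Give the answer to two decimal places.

M(Fe2SiO4) = 203.771 g/mol.
Fe contributes 2 × 55.845 = 111.690 g per mole.
111.690/203.771 = 0.5481 → 54.81%.

54.81 weight percent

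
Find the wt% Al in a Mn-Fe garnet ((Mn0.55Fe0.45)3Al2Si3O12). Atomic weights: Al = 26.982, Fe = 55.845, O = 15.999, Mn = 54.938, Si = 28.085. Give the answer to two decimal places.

10.87 wt%

Molar mass of (Mn0.55Fe0.45)3Al2Si3O12: 1.65*54.938 + 1.35*55.845 + 2*26.982 + 3*28.085 + 12*15.999 = 496.245 g/mol.
Mass of Al per formula unit: 2 × 26.982 = 53.964 g.
Weight fraction Al = 53.964 / 496.245 = 0.1087.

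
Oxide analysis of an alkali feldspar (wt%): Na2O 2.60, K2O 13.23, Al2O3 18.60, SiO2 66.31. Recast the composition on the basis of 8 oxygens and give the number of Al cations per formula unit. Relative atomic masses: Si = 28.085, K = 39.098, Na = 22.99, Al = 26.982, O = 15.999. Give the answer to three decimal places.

0.994 Al apfu

Na2O: 2.60/61.979 = 0.04195 mol → 0.08390 mol Na, 0.04195 mol O.
K2O: 13.23/94.195 = 0.14045 mol → 0.28090 mol K, 0.14045 mol O.
Al2O3: 18.60/101.961 = 0.18242 mol → 0.36484 mol Al, 0.54726 mol O.
SiO2: 66.31/60.083 = 1.10364 mol → 1.10364 mol Si, 2.20728 mol O.
Total oxygen = 2.93694 mol. Normalization factor = 8/2.93694 = 2.72392.
Al per 8 O = 0.36484 × 2.72392 = 0.994.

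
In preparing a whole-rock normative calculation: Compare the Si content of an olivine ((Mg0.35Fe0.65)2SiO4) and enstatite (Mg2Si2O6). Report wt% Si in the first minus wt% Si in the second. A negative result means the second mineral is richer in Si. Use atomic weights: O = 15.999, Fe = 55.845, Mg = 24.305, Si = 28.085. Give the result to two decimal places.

-12.52 percentage points

Si in (Mg0.35Fe0.65)2SiO4: molar mass 181.693 g/mol; 1×28.085 = 28.085 g → 15.46 wt%.
Si in Mg2Si2O6: molar mass 200.774 g/mol; 2×28.085 = 56.170 g → 27.98 wt%.
Difference = 15.46 − 27.98 = -12.52 percentage points.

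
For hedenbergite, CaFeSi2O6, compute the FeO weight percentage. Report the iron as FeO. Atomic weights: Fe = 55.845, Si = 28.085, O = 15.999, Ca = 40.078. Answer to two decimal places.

Formula mass = 248.087 g/mol.
1 Fe → 1.0000 mol FeO per formula unit; M(FeO) = 71.844, so FeO mass = 71.844 g.
71.844/248.087 × 100 = 28.96 wt%.

28.96 wt%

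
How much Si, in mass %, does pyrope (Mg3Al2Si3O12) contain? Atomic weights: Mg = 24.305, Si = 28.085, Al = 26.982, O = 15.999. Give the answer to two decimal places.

Molar mass of Mg3Al2Si3O12: 3×24.305 + 2×26.982 + 3×28.085 + 12×15.999 = 403.122 g/mol.
Mass of Si per formula unit: 3 × 28.085 = 84.255 g.
Weight fraction Si = 84.255 / 403.122 = 0.2090.

20.90 mass %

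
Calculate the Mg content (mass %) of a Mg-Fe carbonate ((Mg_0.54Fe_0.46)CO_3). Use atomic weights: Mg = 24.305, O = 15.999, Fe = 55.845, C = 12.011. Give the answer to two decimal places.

13.28 mass %

Formula mass = 0.54*24.305 + 0.46*55.845 + 1*12.011 + 3*15.999 = 98.821 g/mol, of which 13.125 g is Mg.
So Mg makes up 13.125/98.821 = 0.1328 of the mass, i.e. 13.28%.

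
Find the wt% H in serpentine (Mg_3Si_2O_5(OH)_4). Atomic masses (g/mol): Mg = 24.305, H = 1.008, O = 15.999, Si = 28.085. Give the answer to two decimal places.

1.46 wt%

M(Mg_3Si_2O_5(OH)_4) = 277.108 g/mol.
H contributes 4 × 1.008 = 4.032 g per mole.
4.032/277.108 = 0.0146 → 1.46%.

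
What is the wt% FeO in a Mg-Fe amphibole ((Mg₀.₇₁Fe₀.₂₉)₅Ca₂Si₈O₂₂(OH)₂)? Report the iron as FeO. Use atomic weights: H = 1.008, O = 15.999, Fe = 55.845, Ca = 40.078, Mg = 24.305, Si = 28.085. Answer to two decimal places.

12.14 wt%

Molar mass of (Mg₀.₇₁Fe₀.₂₉)₅Ca₂Si₈O₂₂(OH)₂ = 3.55×24.305 + 1.45×55.845 + 2×40.078 + 8×28.085 + 24×15.999 + 2×1.008 = 858.086 g/mol.
Each formula unit contains 1.45 Fe, equivalent to 1.45/1 = 1.4500 mol FeO.
M(FeO) = 1×55.845 + 1×15.999 = 71.844 g/mol.
Mass of FeO per formula unit = 1.4500 × 71.844 = 104.174 g.
FeO wt% = 104.174 / 858.086 × 100 = 12.14%.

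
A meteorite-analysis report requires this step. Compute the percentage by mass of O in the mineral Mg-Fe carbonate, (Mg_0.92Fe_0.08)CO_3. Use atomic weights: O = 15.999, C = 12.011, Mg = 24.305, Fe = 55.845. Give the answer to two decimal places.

M((Mg_0.92Fe_0.08)CO_3) = 86.836 g/mol.
O contributes 3 × 15.999 = 47.997 g per mole.
47.997/86.836 = 0.5527 → 55.27%.

55.27 wt%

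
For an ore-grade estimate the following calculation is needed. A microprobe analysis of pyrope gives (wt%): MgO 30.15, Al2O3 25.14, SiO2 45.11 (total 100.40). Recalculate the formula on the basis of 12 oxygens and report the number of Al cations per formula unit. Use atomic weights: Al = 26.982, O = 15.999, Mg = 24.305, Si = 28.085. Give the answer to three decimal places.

1.980 Al apfu

MgO: 30.15/40.304 = 0.74806 mol → 0.74806 mol Mg, 0.74806 mol O.
Al2O3: 25.14/101.961 = 0.24656 mol → 0.49312 mol Al, 0.73968 mol O.
SiO2: 45.11/60.083 = 0.75079 mol → 0.75079 mol Si, 1.50158 mol O.
Total oxygen = 2.98932 mol. Normalization factor = 12/2.98932 = 4.01429.
Al per 12 O = 0.49312 × 4.01429 = 1.980.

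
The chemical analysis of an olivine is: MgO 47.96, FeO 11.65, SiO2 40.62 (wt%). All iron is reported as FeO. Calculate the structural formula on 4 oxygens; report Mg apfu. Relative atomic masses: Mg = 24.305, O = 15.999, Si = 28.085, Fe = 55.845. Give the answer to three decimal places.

MgO (M=40.304): mol = 1.18996; Mg = 1.18996, O = 1.18996.
FeO (M=71.844): mol = 0.16216; Fe = 0.16216, O = 0.16216.
SiO2 (M=60.083): mol = 0.67606; Si = 0.67606, O = 1.35212.
ΣO = 2.70424; factor = 4/ΣO = 1.47916.
Mg apfu = 1.18996 × 1.47916 = 1.760.

1.760 Mg apfu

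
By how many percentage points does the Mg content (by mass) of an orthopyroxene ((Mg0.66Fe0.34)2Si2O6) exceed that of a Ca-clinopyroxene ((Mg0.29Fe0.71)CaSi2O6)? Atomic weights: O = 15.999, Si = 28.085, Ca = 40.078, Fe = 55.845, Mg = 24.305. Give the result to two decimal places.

11.49 percentage points

M((Mg0.66Fe0.34)2Si2O6) = 222.221 g/mol, so wt% Mg = 32.083/222.221 × 100 = 14.44%.
M((Mg0.29Fe0.71)CaSi2O6) = 238.940 g/mol, so wt% Mg = 7.048/238.940 × 100 = 2.95%.
14.44 − 2.95 = 11.49 pp.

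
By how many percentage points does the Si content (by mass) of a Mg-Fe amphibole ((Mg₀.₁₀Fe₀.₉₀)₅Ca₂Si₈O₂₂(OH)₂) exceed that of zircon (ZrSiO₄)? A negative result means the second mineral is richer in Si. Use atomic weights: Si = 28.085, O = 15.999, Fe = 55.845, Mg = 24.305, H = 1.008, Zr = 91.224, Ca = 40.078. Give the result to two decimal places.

First mineral: 224.680 g Si in 954.283 g formula = 23.54 wt% Si.
Second mineral: 28.085 g Si in 183.305 g formula = 15.32 wt% Si.
23.54% − 15.32% gives a difference of 8.22 percentage points.

8.22 percentage points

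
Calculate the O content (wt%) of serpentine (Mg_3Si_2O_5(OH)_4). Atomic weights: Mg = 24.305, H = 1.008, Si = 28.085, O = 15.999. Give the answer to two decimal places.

51.96 wt%

Molar mass of Mg_3Si_2O_5(OH)_4: 3*24.305 + 2*28.085 + 9*15.999 + 4*1.008 = 277.108 g/mol.
Mass of O per formula unit: 9 × 15.999 = 143.991 g.
Weight fraction O = 143.991 / 277.108 = 0.5196.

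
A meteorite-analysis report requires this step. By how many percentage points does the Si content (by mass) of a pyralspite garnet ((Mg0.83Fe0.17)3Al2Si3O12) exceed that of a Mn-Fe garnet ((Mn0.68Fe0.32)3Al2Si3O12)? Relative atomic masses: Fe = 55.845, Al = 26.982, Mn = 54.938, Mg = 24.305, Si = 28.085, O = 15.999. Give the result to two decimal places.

M((Mg0.83Fe0.17)3Al2Si3O12) = 419.207 g/mol, so wt% Si = 84.255/419.207 × 100 = 20.10%.
M((Mn0.68Fe0.32)3Al2Si3O12) = 495.892 g/mol, so wt% Si = 84.255/495.892 × 100 = 16.99%.
20.10 − 16.99 = 3.11 pp.

3.11 percentage points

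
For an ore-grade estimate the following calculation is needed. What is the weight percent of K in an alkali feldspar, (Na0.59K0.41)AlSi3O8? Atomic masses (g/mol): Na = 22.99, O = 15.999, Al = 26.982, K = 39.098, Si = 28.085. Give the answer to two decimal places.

Formula mass = 0.59*22.99 + 0.41*39.098 + 1*26.982 + 3*28.085 + 8*15.999 = 268.823 g/mol, of which 16.030 g is K.
So K makes up 16.030/268.823 = 0.0596 of the mass, i.e. 5.96%.

5.96 wt%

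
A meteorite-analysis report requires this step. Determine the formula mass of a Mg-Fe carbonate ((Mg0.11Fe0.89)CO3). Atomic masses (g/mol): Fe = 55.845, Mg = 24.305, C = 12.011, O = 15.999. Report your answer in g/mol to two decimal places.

The formula mass is the sum 0.11*24.305 + 0.89*55.845 + 1*12.011 + 3*15.999.

112.38 g/mol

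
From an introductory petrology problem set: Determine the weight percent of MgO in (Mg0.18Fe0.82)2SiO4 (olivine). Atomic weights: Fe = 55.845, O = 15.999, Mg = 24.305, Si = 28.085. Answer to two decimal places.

M((Mg0.18Fe0.82)2SiO4) = 192.417 g/mol; M(MgO) = 40.304 g/mol.
Moles MgO per formula unit = 0.36 Mg ÷ 1 = 0.3600.
MgO fraction = (0.3600 × 40.304) / 192.417 = 14.509/192.417 = 0.0754.

7.54 wt%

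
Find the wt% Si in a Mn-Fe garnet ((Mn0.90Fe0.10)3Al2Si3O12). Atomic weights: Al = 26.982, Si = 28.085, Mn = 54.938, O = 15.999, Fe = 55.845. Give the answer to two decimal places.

17.01 weight percent

M((Mn0.90Fe0.10)3Al2Si3O12) = 495.293 g/mol.
Si contributes 3 × 28.085 = 84.255 g per mole.
84.255/495.293 = 0.1701 → 17.01%.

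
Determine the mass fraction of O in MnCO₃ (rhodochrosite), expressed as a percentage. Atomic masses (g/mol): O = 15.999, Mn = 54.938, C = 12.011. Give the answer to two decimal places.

41.76 mass %

M(MnCO₃) = 114.946 g/mol.
O contributes 3 × 15.999 = 47.997 g per mole.
47.997/114.946 = 0.4176 → 41.76%.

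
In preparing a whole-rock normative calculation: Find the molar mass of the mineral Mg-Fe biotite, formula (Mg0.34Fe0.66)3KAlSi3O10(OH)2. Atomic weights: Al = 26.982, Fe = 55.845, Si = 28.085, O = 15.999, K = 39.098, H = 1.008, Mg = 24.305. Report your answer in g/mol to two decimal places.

479.70 g/mol

Mg: 1.02 × 24.305 = 24.7911
Fe: 1.98 × 55.845 = 110.5731
K: 1 × 39.098 = 39.0980
Al: 1 × 26.982 = 26.9820
Si: 3 × 28.085 = 84.2550
O: 12 × 15.999 = 191.9880
H: 2 × 1.008 = 2.0160
Summing the contributions gives the formula mass.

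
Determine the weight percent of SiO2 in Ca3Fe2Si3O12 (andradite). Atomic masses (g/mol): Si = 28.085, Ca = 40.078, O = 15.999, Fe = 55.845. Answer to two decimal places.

35.47 wt%

Formula mass = 508.167 g/mol.
3 Si → 3.0000 mol SiO2 per formula unit; M(SiO2) = 60.083, so SiO2 mass = 180.249 g.
180.249/508.167 × 100 = 35.47 wt%.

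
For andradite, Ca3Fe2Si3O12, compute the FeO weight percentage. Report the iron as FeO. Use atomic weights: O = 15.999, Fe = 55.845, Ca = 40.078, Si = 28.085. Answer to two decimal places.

Molar mass of Ca3Fe2Si3O12 = 3×40.078 + 2×55.845 + 3×28.085 + 12×15.999 = 508.167 g/mol.
Each formula unit contains 2 Fe, equivalent to 2/1 = 2.0000 mol FeO.
M(FeO) = 1×55.845 + 1×15.999 = 71.844 g/mol.
Mass of FeO per formula unit = 2.0000 × 71.844 = 143.688 g.
FeO wt% = 143.688 / 508.167 × 100 = 28.28%.

28.28 wt%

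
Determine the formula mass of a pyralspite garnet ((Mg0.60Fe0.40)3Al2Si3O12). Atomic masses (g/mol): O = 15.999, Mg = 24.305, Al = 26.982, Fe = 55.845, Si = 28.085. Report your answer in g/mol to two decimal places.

440.97 g/mol

M = 1.80×24.305 + 1.20×55.845 + 2×26.982 + 3×28.085 + 12×15.999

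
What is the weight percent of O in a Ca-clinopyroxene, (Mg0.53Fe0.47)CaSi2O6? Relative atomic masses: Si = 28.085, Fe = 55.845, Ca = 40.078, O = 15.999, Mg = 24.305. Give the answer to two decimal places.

M((Mg0.53Fe0.47)CaSi2O6) = 231.371 g/mol.
O contributes 6 × 15.999 = 95.994 g per mole.
95.994/231.371 = 0.4149 → 41.49%.

41.49 wt%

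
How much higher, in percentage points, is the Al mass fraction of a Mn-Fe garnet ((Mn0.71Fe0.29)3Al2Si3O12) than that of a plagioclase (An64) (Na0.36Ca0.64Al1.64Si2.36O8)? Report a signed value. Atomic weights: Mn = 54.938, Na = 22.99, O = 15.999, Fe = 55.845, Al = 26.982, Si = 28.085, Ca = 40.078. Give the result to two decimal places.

-5.36 percentage points

First mineral: 53.964 g Al in 495.810 g formula = 10.88 wt% Al.
Second mineral: 44.250 g Al in 272.449 g formula = 16.24 wt% Al.
10.88% − 16.24% gives a difference of -5.36 percentage points.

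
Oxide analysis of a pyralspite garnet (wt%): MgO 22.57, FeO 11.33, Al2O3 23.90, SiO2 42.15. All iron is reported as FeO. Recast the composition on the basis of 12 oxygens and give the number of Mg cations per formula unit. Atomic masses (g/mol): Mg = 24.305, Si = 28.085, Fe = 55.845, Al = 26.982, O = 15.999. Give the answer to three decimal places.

2.380 Mg apfu

MgO: 22.57/40.304 = 0.55999 mol → 0.55999 mol Mg, 0.55999 mol O.
FeO: 11.33/71.844 = 0.15770 mol → 0.15770 mol Fe, 0.15770 mol O.
Al2O3: 23.90/101.961 = 0.23440 mol → 0.46880 mol Al, 0.70320 mol O.
SiO2: 42.15/60.083 = 0.70153 mol → 0.70153 mol Si, 1.40306 mol O.
Total oxygen = 2.82395 mol. Normalization factor = 12/2.82395 = 4.24937.
Mg per 12 O = 0.55999 × 4.24937 = 2.380.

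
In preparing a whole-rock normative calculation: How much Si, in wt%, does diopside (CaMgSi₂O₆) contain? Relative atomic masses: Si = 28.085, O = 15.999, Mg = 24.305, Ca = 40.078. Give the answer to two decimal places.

Molar mass of CaMgSi₂O₆: 1·40.078 + 1·24.305 + 2·28.085 + 6·15.999 = 216.547 g/mol.
Mass of Si per formula unit: 2 × 28.085 = 56.170 g.
Weight fraction Si = 56.170 / 216.547 = 0.2594.

25.94 wt%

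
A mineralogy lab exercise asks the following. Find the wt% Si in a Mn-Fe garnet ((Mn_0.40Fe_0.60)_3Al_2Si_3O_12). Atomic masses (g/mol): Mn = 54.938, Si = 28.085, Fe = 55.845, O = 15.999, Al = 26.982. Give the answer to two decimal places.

16.96 mass %

Molar mass of (Mn_0.40Fe_0.60)_3Al_2Si_3O_12: 1.20×54.938 + 1.80×55.845 + 2×26.982 + 3×28.085 + 12×15.999 = 496.654 g/mol.
Mass of Si per formula unit: 3 × 28.085 = 84.255 g.
Weight fraction Si = 84.255 / 496.654 = 0.1696.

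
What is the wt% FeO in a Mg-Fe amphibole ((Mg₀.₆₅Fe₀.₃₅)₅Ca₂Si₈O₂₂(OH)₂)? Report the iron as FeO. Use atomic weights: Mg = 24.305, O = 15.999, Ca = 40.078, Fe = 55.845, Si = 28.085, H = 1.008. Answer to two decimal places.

Molar mass of (Mg₀.₆₅Fe₀.₃₅)₅Ca₂Si₈O₂₂(OH)₂ = 3.25·24.305 + 1.75·55.845 + 2·40.078 + 8·28.085 + 24·15.999 + 2·1.008 = 867.548 g/mol.
Each formula unit contains 1.75 Fe, equivalent to 1.75/1 = 1.7500 mol FeO.
M(FeO) = 1×55.845 + 1×15.999 = 71.844 g/mol.
Mass of FeO per formula unit = 1.7500 × 71.844 = 125.727 g.
FeO wt% = 125.727 / 867.548 × 100 = 14.49%.

14.49 wt%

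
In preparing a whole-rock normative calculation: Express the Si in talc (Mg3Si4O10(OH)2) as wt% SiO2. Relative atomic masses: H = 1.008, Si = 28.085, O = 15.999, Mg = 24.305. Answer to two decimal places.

63.37 wt%

M(Mg3Si4O10(OH)2) = 379.259 g/mol; M(SiO2) = 60.083 g/mol.
Moles SiO2 per formula unit = 4 Si ÷ 1 = 4.0000.
SiO2 fraction = (4.0000 × 60.083) / 379.259 = 240.332/379.259 = 0.6337.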